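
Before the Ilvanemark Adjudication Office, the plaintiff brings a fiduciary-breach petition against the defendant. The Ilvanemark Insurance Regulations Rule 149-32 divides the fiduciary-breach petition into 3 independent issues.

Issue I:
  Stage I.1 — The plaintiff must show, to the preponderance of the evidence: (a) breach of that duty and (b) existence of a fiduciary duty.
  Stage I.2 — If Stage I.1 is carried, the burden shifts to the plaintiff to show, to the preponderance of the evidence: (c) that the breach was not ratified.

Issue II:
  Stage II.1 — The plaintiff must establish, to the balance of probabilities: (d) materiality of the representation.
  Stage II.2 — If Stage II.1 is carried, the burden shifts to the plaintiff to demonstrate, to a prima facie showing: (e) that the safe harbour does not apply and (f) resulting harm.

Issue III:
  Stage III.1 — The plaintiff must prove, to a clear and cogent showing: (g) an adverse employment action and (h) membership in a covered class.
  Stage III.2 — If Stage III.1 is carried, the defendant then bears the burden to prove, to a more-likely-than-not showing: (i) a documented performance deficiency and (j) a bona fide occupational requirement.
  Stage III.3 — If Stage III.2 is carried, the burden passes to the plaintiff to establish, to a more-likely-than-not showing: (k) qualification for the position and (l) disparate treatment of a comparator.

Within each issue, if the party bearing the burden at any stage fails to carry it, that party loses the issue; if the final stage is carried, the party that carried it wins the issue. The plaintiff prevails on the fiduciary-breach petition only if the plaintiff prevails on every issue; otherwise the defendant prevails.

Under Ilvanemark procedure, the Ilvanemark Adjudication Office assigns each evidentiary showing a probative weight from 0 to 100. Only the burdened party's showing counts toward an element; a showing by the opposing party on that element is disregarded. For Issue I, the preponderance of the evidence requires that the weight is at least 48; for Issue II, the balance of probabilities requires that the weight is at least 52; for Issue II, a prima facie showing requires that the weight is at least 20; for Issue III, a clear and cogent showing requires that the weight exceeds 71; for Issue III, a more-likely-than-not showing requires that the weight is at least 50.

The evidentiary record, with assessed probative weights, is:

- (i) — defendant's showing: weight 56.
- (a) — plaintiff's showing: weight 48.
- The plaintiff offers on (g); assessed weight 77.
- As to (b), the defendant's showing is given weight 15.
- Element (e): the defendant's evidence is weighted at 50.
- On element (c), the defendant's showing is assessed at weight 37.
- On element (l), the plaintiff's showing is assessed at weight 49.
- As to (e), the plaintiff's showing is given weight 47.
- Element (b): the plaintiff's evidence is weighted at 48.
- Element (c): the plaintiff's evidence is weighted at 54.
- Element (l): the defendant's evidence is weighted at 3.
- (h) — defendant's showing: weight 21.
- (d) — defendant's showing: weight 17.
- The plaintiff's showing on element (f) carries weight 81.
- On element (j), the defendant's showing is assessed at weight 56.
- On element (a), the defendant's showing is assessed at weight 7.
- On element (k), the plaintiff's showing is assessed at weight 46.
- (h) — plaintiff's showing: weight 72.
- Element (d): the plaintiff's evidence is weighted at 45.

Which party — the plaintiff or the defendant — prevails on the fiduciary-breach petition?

defendant

— Issue I —
At Stage I.1 the plaintiff must meet the preponderance of the evidence (weight is at least 48): on (a) the weight is 48 (the defendant's 7 is given no effect), ≥ 48, so (a) meets the standard; on (b) the weight is 48 (the defendant's 15 is given no effect), ≥ 48, so (b) meets the standard.
  Stage I.1 is satisfied; the plaintiff continues to bear the burden.
At Stage I.2 the plaintiff must meet the preponderance of the evidence (weight is at least 48): on (c) the weight is 54 (the defendant's 37 is given no effect), which does reach 48, so (c) meets the standard.
  The plaintiff carries the last stage.
Every stage carried; the plaintiff prevails on this issue.
— Issue II —
Stage II.1 (plaintiff, the balance of probabilities, weight is at least 52): (d) 45 (defendant's 17 disregarded) < 52 — fails.
  The plaintiff does not carry Stage II.1.
The analysis ends at Stage II.1; the defendant prevails on this issue.
— Issue III —
At Stage III.1 the plaintiff must meet a clear and cogent showing (weight exceeds 71): on (g) the weight is 77, which does exceed 71, so (g) meets the standard; on (h) the weight is 72 (the defendant's 21 is given no effect), which does exceed 71, so (h) meets the standard.
  All elements met. The burden passes to the defendant.
At Stage III.2 the defendant must meet a more-likely-than-not showing (weight is at least 50): on (i) the weight is 56, ≥ 50, so (i) meets the standard; on (j) the weight is 56, which does reach 50, so (j) meets the standard.
  Stage III.2 is satisfied; the onus moves to the plaintiff.
At Stage III.3 the plaintiff must meet a more-likely-than-not showing (weight is at least 50): on (k) the weight is 46, which does not reach 50, so (k) does not meet the standard; on (l) the weight is 49 (the defendant's 3 is given no effect), < 50, so (l) does not meet the standard.
  Stage III.3 not carried; the plaintiff fails its burden.
So the defendant prevails on this issue.
Per-issue: Issue I → plaintiff; Issue II → defendant; Issue III → defendant. The plaintiff must prevail on every issue; overall, the defendant prevails.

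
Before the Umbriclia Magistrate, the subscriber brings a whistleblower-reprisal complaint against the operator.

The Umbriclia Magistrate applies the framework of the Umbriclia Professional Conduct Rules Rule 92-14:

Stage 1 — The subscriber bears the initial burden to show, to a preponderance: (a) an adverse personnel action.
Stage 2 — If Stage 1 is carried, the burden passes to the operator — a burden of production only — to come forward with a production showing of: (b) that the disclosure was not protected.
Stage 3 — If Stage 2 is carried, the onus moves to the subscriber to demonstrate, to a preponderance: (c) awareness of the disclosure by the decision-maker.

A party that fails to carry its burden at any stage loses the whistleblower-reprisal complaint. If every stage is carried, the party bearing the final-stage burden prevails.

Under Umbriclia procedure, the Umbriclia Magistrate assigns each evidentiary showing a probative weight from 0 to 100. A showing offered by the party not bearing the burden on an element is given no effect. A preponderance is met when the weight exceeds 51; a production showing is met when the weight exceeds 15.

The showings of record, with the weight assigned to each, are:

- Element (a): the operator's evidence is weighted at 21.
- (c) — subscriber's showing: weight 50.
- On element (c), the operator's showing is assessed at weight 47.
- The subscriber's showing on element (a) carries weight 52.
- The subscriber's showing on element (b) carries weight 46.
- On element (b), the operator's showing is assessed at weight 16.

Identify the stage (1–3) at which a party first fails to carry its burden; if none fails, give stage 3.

stage 3

Stage 1 (subscriber, a preponderance, weight exceeds 51): (a) 52 (operator's 21 disregarded) > 51 — meets.
  Stage 1 carried; the burden shifts to the operator.
Stage 2 (operator, a production showing, weight exceeds 15): (b) 16 (subscriber's 46 disregarded) > 15 — meets.
  The operator carries Stage 2; the subscriber now bears the burden.
Stage 3 (subscriber, a preponderance, weight exceeds 51): (c) 50 (operator's 47 disregarded) ≤ 51 — fails.
  Stage 3 not carried; the subscriber fails its burden.
The analysis ends at Stage 3; the operator prevails.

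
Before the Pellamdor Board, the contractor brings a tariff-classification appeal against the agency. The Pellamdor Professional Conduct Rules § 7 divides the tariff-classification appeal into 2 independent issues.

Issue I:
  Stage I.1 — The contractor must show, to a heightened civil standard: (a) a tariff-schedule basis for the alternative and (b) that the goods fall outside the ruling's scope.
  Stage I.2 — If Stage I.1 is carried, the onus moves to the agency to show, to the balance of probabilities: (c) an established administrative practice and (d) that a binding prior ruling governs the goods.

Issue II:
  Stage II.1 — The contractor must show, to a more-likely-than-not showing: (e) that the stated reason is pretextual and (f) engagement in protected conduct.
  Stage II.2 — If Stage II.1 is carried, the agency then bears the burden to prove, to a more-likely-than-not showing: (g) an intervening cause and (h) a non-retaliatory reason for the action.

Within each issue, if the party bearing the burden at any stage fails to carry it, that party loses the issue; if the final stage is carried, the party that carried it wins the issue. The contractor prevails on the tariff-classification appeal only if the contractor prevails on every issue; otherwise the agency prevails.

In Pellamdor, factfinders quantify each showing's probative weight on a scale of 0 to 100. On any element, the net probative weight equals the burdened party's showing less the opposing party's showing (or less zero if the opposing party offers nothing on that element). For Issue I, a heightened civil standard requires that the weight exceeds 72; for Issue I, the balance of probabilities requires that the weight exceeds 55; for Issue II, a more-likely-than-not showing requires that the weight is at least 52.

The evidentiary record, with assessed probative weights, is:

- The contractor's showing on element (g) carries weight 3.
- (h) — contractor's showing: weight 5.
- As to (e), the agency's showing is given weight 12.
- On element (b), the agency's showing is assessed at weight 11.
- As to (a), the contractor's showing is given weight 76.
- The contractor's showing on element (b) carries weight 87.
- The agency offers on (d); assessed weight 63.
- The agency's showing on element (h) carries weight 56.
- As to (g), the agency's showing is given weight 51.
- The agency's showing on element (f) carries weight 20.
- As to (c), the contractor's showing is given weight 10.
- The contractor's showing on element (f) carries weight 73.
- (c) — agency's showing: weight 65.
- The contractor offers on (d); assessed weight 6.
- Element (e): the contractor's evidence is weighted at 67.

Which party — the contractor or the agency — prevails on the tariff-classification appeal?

— Issue I —
At Stage I.1 the contractor must meet a heightened civil standard (weight exceeds 72): on (a) the weight is 76, > 72, so (a) meets the standard; on (b) the weight is 87 less the opposing 11 gives net 76, which does exceed 72, so (b) meets the standard.
  Stage I.1 carried; the burden shifts to the agency.
At Stage I.2 the agency must meet the balance of probabilities (weight exceeds 55): on (c) the weight is 65 less the opposing 10 gives net 55, ≤ 55, so (c) does not meet the standard; on (d) the weight is 63 less the opposing 6 gives net 57, > 55, so (d) meets the standard.
  Not every element is met, so the agency fails to carry Stage I.2.
The analysis ends at Stage I.2; the contractor prevails on this issue.
— Issue II —
At Stage II.1 the contractor must meet a more-likely-than-not showing (weight is at least 52): on (e) the weight is 67 less the opposing 12 gives net 55, which does reach 52, so (e) meets the standard; on (f) the weight is 73 less the opposing 20 gives net 53, which does reach 52, so (f) meets the standard.
  Stage II.1 carried; the burden shifts to the agency.
At Stage II.2 the agency must meet a more-likely-than-not showing (weight is at least 52): on (g) the weight is 51 less the opposing 3 gives net 48, < 52, so (g) does not meet the standard; on (h) the weight is 56 less the opposing 5 gives net 51, < 52, so (h) does not meet the standard.
  Stage II.2 not carried; the agency fails its burden.
The contractor prevails on this issue.
Per-issue: Issue I → contractor; Issue II → contractor. The contractor must prevail on every issue; overall, the contractor prevails.

contractor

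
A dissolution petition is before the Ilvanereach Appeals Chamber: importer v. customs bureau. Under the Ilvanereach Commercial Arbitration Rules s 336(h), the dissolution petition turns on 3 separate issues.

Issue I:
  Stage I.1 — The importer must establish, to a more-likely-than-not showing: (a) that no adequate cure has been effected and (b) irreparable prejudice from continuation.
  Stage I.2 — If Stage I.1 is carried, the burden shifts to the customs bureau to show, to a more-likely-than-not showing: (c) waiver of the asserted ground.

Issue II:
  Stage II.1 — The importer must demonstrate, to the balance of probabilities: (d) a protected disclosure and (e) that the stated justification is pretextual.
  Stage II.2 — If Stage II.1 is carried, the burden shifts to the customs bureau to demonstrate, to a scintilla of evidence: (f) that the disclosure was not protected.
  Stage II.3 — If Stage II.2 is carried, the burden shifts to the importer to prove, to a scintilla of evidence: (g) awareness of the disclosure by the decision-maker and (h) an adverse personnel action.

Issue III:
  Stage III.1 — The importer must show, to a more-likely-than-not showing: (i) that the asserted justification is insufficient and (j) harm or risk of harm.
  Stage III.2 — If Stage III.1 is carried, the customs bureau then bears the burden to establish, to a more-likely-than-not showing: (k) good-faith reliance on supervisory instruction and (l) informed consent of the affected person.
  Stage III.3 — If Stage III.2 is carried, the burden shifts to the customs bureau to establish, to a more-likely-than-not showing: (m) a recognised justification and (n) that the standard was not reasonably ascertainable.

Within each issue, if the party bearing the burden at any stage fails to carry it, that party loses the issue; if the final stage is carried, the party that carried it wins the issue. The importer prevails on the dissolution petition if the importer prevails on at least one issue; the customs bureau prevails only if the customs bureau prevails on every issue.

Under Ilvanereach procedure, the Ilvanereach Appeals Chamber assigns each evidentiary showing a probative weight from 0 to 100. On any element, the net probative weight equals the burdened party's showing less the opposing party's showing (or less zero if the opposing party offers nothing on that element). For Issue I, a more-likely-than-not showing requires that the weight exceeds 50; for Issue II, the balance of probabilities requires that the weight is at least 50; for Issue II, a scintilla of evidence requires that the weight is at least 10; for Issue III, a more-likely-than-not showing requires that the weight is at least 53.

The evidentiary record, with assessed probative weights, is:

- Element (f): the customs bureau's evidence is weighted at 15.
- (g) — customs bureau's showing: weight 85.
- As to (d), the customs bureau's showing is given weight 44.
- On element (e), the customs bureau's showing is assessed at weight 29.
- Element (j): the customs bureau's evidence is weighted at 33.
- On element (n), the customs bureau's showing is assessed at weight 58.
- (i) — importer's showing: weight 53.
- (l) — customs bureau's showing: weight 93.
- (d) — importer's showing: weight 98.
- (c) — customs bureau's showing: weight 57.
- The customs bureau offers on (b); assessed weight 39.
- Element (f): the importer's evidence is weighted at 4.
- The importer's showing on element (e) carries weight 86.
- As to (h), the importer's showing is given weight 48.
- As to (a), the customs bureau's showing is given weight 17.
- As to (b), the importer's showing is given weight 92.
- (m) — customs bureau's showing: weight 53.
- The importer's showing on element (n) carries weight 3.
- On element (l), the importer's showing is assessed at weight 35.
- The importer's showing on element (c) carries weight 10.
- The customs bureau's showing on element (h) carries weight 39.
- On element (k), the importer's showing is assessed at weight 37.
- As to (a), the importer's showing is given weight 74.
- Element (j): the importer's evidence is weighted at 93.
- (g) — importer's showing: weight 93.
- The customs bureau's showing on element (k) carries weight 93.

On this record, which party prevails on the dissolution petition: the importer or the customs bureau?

importer

— Issue I —
Stage I.1 (importer, a more-likely-than-not showing, weight exceeds 50): (a) net 74−17=57 > 50 — meets; (b) net 92−39=53 > 50 — meets.
  Stage I.1 carried; the burden shifts to the customs bureau.
Stage I.2 (customs bureau, a more-likely-than-not showing, weight exceeds 50): (c) net 57−10=47 ≤ 50 — fails.
  Not every element is met, so the customs bureau fails to carry Stage I.2.
The analysis ends at Stage I.2; the importer prevails on this issue.
— Issue II —
Stage II.1 — burden on importer; standard: the balance of probabilities (weight is at least 50).
    (d): 98 − 44 = 54 ≥ 50 [met]
    (e): 86 − 29 = 57 ≥ 50 [met]
  All elements met. The burden passes to the customs bureau.
Stage II.2 — burden on customs bureau; standard: a scintilla of evidence (weight is at least 10).
    (f): 15 − 4 = 11 ≥ 10 [met]
  The customs bureau carries Stage II.2; the importer now bears the burden.
Stage II.3 — burden on importer; standard: a scintilla of evidence (weight is at least 10).
    (g): 93 − 85 = 8 < 10 [not met]
    (h): 48 − 39 = 9 < 10 [not met]
  Not every element is met, so the importer fails to carry Stage II.3.
The customs bureau prevails on this issue.
— Issue III —
Stage III.1 — burden on importer; standard: a more-likely-than-not showing (weight is at least 53).
    (i): 53 ≥ 53 [met]
    (j): 93 − 33 = 60 ≥ 53 [met]
  All elements met. The burden passes to the customs bureau.
Stage III.2 — burden on customs bureau; standard: a more-likely-than-not showing (weight is at least 53).
    (k): 93 − 37 = 56 ≥ 53 [met]
    (l): 93 − 35 = 58 ≥ 53 [met]
  Stage III.2 is satisfied; the customs bureau continues to bear the burden.
Stage III.3 — burden on customs bureau; standard: a more-likely-than-not showing (weight is at least 53).
    (m): 53 ≥ 53 [met]
    (n): 58 − 3 = 55 ≥ 53 [met]
  Stage III.3 carried; the final stage is satisfied.
Every stage carried; the customs bureau prevails on this issue.
Per-issue: Issue I → importer; Issue II → customs bureau; Issue III → customs bureau. The importer must prevail on at least one issue; overall, the importer prevails.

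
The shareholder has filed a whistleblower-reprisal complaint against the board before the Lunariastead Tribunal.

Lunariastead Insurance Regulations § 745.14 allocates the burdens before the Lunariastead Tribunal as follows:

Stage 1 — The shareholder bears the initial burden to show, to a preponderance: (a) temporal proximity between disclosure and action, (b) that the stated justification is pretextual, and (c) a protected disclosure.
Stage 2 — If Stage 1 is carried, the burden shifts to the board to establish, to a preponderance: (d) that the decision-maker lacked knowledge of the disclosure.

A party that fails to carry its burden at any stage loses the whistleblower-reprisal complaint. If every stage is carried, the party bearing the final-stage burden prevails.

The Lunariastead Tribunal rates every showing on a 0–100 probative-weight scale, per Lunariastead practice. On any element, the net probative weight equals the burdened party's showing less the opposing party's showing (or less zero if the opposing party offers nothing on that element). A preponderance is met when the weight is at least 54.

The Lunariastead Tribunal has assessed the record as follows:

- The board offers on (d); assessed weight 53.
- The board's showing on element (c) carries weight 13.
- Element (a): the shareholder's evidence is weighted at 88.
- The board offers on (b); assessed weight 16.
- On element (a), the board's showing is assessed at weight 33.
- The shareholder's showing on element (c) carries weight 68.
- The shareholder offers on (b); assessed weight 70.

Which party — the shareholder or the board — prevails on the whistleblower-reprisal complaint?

shareholder

Stage 1 — burden on shareholder; standard: a preponderance (weight is at least 54).
    (a): 88 − 33 = 55 ≥ 54 [met]
    (b): 70 − 16 = 54 ≥ 54 [met]
    (c): 68 − 13 = 55 ≥ 54 [met]
  All elements met. The burden passes to the board.
Stage 2 — burden on board; standard: a preponderance (weight is at least 54).
    (d): 53 < 54 [not met]
  The board does not carry Stage 2.
The analysis ends at Stage 2; the shareholder prevails.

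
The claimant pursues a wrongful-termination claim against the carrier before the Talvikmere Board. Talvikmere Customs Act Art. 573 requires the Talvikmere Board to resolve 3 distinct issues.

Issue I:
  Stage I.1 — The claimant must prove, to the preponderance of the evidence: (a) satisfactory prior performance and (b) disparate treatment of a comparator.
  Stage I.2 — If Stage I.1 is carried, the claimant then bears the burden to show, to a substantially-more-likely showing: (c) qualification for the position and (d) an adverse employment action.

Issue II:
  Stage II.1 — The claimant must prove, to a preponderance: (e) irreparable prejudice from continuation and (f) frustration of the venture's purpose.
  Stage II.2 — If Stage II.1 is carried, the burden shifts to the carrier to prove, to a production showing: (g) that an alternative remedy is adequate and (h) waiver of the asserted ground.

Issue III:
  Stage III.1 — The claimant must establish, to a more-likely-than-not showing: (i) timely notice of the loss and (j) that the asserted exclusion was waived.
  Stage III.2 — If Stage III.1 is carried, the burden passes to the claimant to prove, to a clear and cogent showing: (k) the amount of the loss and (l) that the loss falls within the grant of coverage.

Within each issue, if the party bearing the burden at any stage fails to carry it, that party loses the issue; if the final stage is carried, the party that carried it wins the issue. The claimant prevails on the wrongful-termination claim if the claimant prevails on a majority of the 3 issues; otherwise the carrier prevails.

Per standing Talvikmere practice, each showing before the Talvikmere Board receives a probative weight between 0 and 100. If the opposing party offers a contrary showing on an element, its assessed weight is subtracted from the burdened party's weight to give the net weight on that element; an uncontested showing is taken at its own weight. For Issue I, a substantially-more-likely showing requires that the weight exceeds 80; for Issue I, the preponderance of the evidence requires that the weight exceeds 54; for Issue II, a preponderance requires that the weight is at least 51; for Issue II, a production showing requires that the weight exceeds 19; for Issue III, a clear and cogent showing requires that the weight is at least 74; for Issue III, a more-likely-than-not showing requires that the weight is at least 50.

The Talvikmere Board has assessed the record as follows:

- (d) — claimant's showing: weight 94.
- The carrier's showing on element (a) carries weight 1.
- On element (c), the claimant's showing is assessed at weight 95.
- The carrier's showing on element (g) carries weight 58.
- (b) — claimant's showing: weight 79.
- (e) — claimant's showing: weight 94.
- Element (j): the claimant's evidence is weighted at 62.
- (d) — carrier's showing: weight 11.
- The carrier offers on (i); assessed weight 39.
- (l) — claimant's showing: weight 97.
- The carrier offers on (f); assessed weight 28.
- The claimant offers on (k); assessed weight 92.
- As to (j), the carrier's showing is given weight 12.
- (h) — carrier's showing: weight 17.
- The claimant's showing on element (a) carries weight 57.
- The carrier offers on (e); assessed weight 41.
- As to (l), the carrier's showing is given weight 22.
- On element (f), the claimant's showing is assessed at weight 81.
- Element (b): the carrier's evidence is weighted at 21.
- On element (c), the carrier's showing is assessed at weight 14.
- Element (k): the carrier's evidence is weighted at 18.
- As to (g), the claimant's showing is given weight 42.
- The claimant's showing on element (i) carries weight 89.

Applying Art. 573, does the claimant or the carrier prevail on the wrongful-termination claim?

claimant

— Issue I —
Stage I.1 (claimant, the preponderance of the evidence, weight exceeds 54): (a) net 57−1=56 > 54 — meets; (b) net 79−21=58 > 54 — meets.
  Stage I.1 is satisfied; the claimant continues to bear the burden.
Stage I.2 (claimant, a substantially-more-likely showing, weight exceeds 80): (c) net 95−14=81 > 80 — meets; (d) net 94−11=83 > 80 — meets.
  The claimant carries the last stage.
All stages carried — the claimant prevails on this issue.
— Issue II —
Stage II.1 (claimant, a preponderance, weight is at least 51): (e) net 94−41=53 ≥ 51 — meets; (f) net 81−28=53 ≥ 51 — meets.
  The claimant carries Stage II.1; the carrier now bears the burden.
Stage II.2 (carrier, a production showing, weight exceeds 19): (g) net 58−42=16 ≤ 19 — fails; (h) 17 ≤ 19 — fails.
  The carrier does not carry Stage II.2.
The analysis ends at Stage II.2; the claimant prevails on this issue.
— Issue III —
Stage III.1 (claimant, a more-likely-than-not showing, weight is at least 50): (i) net 89−39=50 ≥ 50 — meets; (j) net 62−12=50 ≥ 50 — meets.
  Stage III.1 carried; the burden remains with the claimant.
Stage III.2 (claimant, a clear and cogent showing, weight is at least 74): (k) net 92−18=74 ≥ 74 — meets; (l) net 97−22=75 ≥ 74 — meets.
  All elements met at the final stage.
All stages carried — the claimant prevails on this issue.
Per-issue: Issue I → claimant; Issue II → claimant; Issue III → claimant. The claimant must prevail on a majority of issues; overall, the claimant prevails.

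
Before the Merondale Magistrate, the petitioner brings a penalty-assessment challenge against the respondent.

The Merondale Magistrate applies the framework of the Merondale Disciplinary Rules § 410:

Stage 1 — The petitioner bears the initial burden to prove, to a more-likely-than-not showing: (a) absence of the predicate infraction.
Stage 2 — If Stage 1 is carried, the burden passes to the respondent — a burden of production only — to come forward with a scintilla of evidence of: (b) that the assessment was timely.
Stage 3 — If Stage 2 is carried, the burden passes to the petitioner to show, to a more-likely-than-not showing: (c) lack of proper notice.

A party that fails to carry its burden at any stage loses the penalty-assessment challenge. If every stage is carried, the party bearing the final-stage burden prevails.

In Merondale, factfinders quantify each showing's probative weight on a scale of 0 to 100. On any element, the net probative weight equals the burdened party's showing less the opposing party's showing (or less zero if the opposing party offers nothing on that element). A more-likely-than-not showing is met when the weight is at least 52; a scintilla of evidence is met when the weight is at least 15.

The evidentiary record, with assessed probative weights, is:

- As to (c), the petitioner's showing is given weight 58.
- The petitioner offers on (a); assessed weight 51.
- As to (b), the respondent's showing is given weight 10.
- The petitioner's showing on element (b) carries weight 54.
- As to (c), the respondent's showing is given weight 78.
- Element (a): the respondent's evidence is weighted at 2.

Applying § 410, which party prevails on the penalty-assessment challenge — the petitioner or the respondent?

Stage 1 (petitioner, a more-likely-than-not showing, weight is at least 52): (a) net 51−2=49 < 52 — fails.
  Not every element is met, so the petitioner fails to carry Stage 1.
So the respondent prevails.

respondent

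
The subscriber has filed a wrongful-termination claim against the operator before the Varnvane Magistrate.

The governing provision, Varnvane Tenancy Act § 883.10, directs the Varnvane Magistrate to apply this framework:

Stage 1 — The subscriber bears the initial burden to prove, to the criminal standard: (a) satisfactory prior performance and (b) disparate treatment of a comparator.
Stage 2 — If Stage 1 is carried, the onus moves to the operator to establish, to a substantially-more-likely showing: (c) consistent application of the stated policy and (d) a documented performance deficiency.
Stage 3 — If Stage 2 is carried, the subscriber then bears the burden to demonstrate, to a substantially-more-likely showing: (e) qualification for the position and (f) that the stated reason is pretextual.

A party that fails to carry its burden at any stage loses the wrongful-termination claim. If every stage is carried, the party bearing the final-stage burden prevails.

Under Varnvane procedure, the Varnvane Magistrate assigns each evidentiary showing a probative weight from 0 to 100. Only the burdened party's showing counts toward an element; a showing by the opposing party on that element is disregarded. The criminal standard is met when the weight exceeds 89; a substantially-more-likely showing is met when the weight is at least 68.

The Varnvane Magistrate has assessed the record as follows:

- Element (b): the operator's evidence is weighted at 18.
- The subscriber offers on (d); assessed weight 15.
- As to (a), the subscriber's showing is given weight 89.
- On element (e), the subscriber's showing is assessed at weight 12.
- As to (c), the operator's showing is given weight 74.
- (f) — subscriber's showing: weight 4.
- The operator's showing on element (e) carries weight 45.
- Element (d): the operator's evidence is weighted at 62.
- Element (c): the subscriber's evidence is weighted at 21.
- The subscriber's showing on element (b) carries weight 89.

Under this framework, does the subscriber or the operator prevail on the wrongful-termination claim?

operator

At Stage 1 the subscriber must meet the criminal standard (weight exceeds 89): on (a) the weight is 89, ≤ 89, so (a) does not meet the standard; on (b) the weight is 89 (the operator's 18 is given no effect), ≤ 89, so (b) does not meet the standard.
  Stage 1 not carried; the subscriber fails its burden.
The operator prevails.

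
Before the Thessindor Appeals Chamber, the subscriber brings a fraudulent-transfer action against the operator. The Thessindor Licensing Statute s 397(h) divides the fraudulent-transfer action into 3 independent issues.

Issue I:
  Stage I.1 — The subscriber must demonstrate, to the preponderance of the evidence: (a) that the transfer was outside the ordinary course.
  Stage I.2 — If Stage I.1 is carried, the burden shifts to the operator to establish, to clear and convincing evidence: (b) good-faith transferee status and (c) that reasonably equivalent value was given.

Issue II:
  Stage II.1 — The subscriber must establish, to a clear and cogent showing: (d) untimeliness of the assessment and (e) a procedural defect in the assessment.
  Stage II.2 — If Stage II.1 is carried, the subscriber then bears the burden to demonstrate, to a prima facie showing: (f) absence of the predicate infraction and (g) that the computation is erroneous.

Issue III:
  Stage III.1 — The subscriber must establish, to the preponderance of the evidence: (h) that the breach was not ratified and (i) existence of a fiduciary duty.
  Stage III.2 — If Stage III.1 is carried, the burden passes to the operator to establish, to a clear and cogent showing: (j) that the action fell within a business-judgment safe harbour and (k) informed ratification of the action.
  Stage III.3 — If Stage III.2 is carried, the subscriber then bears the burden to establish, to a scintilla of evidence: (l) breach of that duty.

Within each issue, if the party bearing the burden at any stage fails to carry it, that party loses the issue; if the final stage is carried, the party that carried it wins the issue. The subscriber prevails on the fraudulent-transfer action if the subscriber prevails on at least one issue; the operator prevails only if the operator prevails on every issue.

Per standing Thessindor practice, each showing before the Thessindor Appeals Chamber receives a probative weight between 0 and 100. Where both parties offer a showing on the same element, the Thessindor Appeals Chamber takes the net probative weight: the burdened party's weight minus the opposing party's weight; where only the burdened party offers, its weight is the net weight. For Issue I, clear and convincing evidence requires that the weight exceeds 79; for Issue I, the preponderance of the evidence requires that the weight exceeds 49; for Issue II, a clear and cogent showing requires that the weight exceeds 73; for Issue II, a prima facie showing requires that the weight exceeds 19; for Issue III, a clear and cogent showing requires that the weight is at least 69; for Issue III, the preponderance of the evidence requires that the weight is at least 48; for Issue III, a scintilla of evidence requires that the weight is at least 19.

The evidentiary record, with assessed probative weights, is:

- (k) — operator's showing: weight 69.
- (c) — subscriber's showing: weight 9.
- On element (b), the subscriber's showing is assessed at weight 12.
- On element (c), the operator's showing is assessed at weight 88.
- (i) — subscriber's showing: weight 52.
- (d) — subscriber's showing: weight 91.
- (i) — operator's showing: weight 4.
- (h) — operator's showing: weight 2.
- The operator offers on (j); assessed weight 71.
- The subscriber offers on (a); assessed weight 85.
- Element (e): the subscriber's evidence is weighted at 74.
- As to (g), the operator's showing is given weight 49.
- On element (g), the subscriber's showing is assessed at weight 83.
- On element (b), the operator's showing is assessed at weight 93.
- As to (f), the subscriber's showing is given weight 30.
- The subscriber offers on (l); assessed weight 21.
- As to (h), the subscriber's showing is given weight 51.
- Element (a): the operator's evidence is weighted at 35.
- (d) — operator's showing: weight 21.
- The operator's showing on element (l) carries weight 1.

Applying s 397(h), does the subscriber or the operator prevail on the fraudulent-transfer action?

— Issue I —
Stage I.1 — burden on subscriber; standard: the preponderance of the evidence (weight exceeds 49).
    (a): 85 − 35 = 50 > 49 [met]
  The subscriber carries Stage I.1; the operator now bears the burden.
Stage I.2 — burden on operator; standard: clear and convincing evidence (weight exceeds 79).
    (b): 93 − 12 = 81 > 79 [met]
    (c): 88 − 9 = 79 ≤ 79 [not met]
  The operator does not carry Stage I.2.
So the subscriber prevails on this issue.
— Issue II —
Stage II.1 — burden on subscriber; standard: a clear and cogent showing (weight exceeds 73).
    (d): 91 − 21 = 70 ≤ 73 [not met]
    (e): 74 > 73 [met]
  Stage II.1 not carried; the subscriber fails its burden.
The operator prevails on this issue.
— Issue III —
Stage III.1 — burden on subscriber; standard: the preponderance of the evidence (weight is at least 48).
    (h): 51 − 2 = 49 ≥ 48 [met]
    (i): 52 − 4 = 48 ≥ 48 [met]
  Stage III.1 is satisfied; the onus moves to the operator.
Stage III.2 — burden on operator; standard: a clear and cogent showing (weight is at least 69).
    (j): 71 ≥ 69 [met]
    (k): 69 ≥ 69 [met]
  Stage III.2 is satisfied; the onus moves to the subscriber.
Stage III.3 — burden on subscriber; standard: a scintilla of evidence (weight is at least 19).
    (l): 21 − 1 = 20 ≥ 19 [met]
  All elements met at the final stage.
All stages carried — the subscriber prevails on this issue.
Per-issue: Issue I → subscriber; Issue II → operator; Issue III → subscriber. The subscriber must prevail on at least one issue; overall, the subscriber prevails.

subscriber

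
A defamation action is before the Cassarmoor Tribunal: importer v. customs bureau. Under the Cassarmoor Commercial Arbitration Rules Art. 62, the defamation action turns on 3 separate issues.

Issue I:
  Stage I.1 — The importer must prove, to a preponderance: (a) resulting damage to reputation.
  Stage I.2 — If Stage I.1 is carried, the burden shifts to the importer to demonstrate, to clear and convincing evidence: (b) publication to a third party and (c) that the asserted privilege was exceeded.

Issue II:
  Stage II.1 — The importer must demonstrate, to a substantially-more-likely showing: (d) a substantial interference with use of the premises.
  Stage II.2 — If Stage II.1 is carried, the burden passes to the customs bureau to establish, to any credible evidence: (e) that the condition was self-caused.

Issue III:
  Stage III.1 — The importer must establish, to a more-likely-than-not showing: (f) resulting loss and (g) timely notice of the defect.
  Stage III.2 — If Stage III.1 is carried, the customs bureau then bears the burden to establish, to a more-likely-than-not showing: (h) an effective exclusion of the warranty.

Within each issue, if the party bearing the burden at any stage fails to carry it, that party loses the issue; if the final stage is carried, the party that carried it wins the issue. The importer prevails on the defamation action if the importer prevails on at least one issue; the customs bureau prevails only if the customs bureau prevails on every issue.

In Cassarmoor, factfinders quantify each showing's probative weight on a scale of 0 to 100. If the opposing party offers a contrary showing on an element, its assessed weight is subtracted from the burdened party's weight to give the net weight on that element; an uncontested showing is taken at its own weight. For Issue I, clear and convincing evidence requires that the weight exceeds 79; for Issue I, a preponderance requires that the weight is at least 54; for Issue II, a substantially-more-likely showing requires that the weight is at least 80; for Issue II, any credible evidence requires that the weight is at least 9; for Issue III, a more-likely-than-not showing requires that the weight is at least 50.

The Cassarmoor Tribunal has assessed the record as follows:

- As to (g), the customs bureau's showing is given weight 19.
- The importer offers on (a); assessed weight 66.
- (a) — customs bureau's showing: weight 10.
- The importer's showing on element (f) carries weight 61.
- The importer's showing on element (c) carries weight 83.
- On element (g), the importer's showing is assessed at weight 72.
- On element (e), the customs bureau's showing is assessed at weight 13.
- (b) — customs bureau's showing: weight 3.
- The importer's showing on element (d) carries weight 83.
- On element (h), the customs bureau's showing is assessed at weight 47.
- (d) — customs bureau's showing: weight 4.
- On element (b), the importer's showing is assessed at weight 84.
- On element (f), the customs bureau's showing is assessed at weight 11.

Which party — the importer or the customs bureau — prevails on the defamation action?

— Issue I —
Stage I.1 — burden on importer; standard: a preponderance (weight is at least 54).
    (a): 66 − 10 = 56 ≥ 54 [met]
  All elements met. The importer retains the burden for Stage I.2.
Stage I.2 — burden on importer; standard: clear and convincing evidence (weight exceeds 79).
    (b): 84 − 3 = 81 > 79 [met]
    (c): 83 > 79 [met]
  Stage I.2 carried; the final stage is satisfied.
All stages carried — the importer prevails on this issue.
— Issue II —
Stage II.1 (importer, a substantially-more-likely showing, weight is at least 80): (d) net 83−4=79 < 80 — fails.
  Stage II.1 not carried; the importer fails its burden.
The customs bureau prevails on this issue.
— Issue III —
Stage III.1 (importer, a more-likely-than-not showing, weight is at least 50): (f) net 61−11=50 ≥ 50 — meets; (g) net 72−19=53 ≥ 50 — meets.
  All elements met. The burden passes to the customs bureau.
Stage III.2 (customs bureau, a more-likely-than-not showing, weight is at least 50): (h) 47 < 50 — fails.
  Stage III.2 not carried; the customs bureau fails its burden.
The importer prevails on this issue.
Per-issue: Issue I → importer; Issue II → customs bureau; Issue III → importer. The importer must prevail on at least one issue; overall, the importer prevails.

importer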